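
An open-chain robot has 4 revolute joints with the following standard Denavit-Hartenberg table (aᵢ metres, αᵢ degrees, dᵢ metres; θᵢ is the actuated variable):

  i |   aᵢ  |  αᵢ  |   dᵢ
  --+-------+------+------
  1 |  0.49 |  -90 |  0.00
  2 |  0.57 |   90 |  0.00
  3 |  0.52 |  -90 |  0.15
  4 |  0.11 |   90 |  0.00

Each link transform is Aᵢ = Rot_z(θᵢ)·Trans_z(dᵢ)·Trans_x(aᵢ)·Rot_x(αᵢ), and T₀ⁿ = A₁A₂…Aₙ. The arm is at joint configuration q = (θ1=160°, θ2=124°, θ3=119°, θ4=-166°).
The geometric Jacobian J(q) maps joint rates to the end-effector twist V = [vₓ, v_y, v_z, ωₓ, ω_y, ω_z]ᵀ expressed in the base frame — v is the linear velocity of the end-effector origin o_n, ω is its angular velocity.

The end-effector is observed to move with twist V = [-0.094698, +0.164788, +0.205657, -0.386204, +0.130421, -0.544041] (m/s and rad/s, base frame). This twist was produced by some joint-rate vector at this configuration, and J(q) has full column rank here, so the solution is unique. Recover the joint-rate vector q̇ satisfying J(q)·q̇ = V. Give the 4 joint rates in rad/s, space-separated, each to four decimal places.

o_n = [-0.5274, -0.1927, -0.4052]
J₁: ẑ×o_n = [0.1927, -0.5274, 0.0000], ω = ẑ
J2: z=[-0.3420, -0.9397, 0.0000] o=[-0.4604, 0.1676, 0.0000] → [0.3808, -0.1386, 0.0603, -0.3420, -0.9397, 0.0000]
J3: z=[-0.7790, 0.2835, -0.5592] o=[-0.1609, 0.0586, -0.4726] → [-0.1214, 0.2574, 0.2997, -0.7790, 0.2835, -0.5592]
J4: z=[-0.2938, 0.6228, 0.7251] o=[-0.5658, -0.2781, -0.3474] → [-0.0979, 0.0109, -0.0490, -0.2938, 0.6228, 0.7251]
q̇ = J⁺·V = [0.0410, -0.1330, 0.6650, -0.2940]

0.0410 -0.1330 0.6650 -0.2940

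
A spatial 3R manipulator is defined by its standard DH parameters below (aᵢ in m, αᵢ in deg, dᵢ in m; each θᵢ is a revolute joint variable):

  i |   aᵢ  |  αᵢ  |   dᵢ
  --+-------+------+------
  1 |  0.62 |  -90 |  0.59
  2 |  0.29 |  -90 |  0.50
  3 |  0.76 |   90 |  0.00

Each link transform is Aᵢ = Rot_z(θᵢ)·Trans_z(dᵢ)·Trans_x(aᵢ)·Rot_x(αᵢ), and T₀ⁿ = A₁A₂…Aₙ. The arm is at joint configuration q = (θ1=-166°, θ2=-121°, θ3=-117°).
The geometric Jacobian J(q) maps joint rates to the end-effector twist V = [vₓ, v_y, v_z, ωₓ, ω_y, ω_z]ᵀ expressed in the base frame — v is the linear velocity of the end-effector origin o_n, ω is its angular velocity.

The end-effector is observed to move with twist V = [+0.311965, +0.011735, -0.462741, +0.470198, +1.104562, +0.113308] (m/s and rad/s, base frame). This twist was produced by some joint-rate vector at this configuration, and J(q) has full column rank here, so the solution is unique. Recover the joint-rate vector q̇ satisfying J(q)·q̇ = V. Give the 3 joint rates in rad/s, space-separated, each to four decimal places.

0.5480 -0.9580 -0.8440

o_n = [-0.3443, -1.2990, 0.5428]
J₁: ẑ×o_n = [1.2990, -0.3443, 0.0000], ω = ẑ
J2: z=[0.2419, -0.9703, 0.0000] o=[-0.6016, -0.1500, 0.5900] → [0.0458, 0.0114, -0.0283, 0.2419, -0.9703, 0.0000]
J3: z=[-0.8317, -0.2074, 0.5150] o=[-0.3357, -0.5990, 0.8386] → [0.4219, -0.2504, 0.5804, -0.8317, -0.2074, 0.5150]
q̇ = J⁺·V = [0.5480, -0.9580, -0.8440]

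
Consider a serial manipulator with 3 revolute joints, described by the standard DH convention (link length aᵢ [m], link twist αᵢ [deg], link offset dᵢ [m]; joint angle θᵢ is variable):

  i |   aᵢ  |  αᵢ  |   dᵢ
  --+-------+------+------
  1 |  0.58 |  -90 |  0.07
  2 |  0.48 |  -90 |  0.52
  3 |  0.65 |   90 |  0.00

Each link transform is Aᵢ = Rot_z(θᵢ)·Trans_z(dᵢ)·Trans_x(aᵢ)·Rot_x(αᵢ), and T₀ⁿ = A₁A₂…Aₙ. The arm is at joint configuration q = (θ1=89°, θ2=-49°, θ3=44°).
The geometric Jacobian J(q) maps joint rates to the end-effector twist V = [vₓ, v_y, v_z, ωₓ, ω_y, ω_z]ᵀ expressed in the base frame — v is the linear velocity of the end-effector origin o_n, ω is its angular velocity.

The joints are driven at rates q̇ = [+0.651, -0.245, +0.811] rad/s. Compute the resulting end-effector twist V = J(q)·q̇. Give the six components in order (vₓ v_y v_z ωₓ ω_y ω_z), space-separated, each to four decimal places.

-0.4110 -0.4529 -0.1241 0.2556 0.6077 0.1189

o_n = [-0.0475, 1.2027, 0.7851]
J₁: ẑ×o_n = [-1.2027, -0.0475, 0.0000], ω = ẑ
J2: z=[-0.9998, 0.0175, 0.0000] o=[0.0101, 0.5799, 0.0700] → [0.0125, 0.7150, -0.6217, -0.9998, 0.0175, 0.0000]
J3: z=[0.0132, 0.7546, -0.6561] o=[-0.5043, 0.9038, 0.4323] → [0.4623, -0.3043, -0.3408, 0.0132, 0.7546, -0.6561]
V = J·q̇ = [-0.4110, -0.4529, -0.1241, 0.2556, 0.6077, 0.1189]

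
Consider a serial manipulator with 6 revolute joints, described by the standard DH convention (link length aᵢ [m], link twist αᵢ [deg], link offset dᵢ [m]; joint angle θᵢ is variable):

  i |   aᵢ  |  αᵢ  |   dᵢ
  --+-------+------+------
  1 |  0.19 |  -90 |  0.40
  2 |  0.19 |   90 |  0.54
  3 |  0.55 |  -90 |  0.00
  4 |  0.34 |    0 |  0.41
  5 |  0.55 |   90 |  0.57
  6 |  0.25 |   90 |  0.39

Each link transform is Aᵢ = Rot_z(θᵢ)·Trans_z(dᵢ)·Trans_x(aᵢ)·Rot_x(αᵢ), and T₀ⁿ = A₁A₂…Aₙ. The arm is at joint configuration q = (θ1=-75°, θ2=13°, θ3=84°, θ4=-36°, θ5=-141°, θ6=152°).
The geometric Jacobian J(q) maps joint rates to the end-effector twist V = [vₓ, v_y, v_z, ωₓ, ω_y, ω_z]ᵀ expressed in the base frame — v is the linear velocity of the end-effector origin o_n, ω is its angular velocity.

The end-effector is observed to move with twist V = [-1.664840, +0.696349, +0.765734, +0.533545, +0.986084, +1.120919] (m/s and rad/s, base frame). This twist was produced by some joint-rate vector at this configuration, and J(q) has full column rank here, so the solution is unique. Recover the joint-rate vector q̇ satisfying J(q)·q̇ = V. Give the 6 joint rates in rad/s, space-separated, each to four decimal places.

o_n = [0.9139, 0.9474, 0.4236]
J₁: ẑ×o_n = [-0.9474, 0.9139, 0.0000], ω = ẑ
J2: z=[0.9659, 0.2588, 0.0000] o=[0.0492, -0.1835, 0.4000] → [0.0061, -0.0228, 0.8686, 0.9659, 0.2588, 0.0000]
J3: z=[0.0582, -0.2173, 0.9744] o=[0.6187, -0.2226, 0.3573] → [-1.1544, 0.2838, 0.1323, 0.0582, -0.2173, 0.9744]
J4: z=[-0.1498, 0.9631, 0.2237] o=[1.1615, -0.1351, 0.3443] → [-0.1658, -0.0435, 0.0763, -0.1498, 0.9631, 0.2237]
J5: z=[-0.1498, 0.9631, 0.2237] o=[1.3832, 0.2601, 0.6243] → [-0.3471, -0.1351, 0.3490, -0.1498, 0.9631, 0.2237]
J6: z=[-0.1098, 0.2087, -0.9718] o=[0.7574, 0.7154, 0.7928] → [0.1484, -0.1926, -0.0581, -0.1098, 0.2087, -0.9718]
q̇ = J⁺·V = [0.6950, 0.7080, 0.8180, 0.8590, 0.0320, 0.5870]

0.6950 0.7080 0.8180 0.8590 0.0320 0.5870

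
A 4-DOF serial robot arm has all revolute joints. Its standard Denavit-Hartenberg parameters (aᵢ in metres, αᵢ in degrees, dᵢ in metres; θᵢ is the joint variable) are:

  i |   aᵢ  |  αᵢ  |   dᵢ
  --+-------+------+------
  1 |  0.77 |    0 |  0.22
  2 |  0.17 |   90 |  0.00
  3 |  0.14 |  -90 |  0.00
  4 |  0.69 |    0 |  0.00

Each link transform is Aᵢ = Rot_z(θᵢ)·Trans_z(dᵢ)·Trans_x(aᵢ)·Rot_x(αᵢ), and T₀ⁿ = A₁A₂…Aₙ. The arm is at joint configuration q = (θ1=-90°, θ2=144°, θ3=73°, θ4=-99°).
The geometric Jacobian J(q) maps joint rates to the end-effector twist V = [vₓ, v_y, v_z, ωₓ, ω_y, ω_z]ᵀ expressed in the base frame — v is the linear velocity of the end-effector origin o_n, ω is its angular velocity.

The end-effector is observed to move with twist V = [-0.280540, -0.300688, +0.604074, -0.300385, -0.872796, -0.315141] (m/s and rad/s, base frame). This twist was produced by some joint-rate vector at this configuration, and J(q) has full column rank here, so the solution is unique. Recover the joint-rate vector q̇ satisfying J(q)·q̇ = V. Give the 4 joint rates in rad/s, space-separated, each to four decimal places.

-0.4090 -0.1760 0.2700 0.9230

o_n = [0.6568, -1.0255, 0.2507]
J₁: ẑ×o_n = [1.0255, 0.6568, -0.0000], ω = ẑ
J2: z=[0.0000, 0.0000, 1.0000] o=[0.0000, -0.7700, 0.2200] → [0.2555, 0.6568, -0.0000, 0.0000, 0.0000, 1.0000]
J3: z=[0.8090, -0.5878, 0.0000] o=[0.0999, -0.6325, 0.2200] → [-0.0180, -0.0248, 0.0094, 0.8090, -0.5878, 0.0000]
J4: z=[-0.5621, -0.7737, 0.2924] o=[0.1240, -0.5994, 0.3539] → [0.2044, 0.0978, 0.6517, -0.5621, -0.7737, 0.2924]
q̇ = J⁺·V = [-0.4090, -0.1760, 0.2700, 0.9230]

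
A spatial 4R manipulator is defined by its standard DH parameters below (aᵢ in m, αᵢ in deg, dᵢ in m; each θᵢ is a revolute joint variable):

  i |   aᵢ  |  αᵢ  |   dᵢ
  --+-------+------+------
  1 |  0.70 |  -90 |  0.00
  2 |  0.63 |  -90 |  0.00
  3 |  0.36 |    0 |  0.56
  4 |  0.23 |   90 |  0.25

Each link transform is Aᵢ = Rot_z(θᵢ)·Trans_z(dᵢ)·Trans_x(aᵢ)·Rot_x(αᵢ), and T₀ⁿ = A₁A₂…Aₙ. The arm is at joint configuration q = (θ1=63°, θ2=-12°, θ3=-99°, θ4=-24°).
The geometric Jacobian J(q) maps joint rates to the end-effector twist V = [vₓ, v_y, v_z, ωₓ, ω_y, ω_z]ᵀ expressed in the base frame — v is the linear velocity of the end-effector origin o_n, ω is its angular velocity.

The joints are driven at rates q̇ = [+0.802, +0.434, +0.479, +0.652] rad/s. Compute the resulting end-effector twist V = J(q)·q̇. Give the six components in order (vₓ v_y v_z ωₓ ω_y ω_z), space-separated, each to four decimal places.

-1.2492 0.2288 -0.1827 -0.2799 0.4066 -0.3043

o_n = [0.1047, 1.4136, -0.6991]
J₁: ẑ×o_n = [-1.4136, 0.1047, 0.0000], ω = ẑ
J2: z=[-0.8910, 0.4540, 0.0000] o=[0.3178, 0.6237, 0.0000] → [-0.3174, -0.6229, -0.6070, -0.8910, 0.4540, 0.0000]
J3: z=[0.0944, 0.1853, -0.9781] o=[0.5976, 1.1728, 0.1310] → [0.0818, 0.5604, 0.1140, 0.0944, 0.1853, -0.9781]
J4: z=[0.0944, 0.1853, -0.9781] o=[0.3086, 1.3889, -0.4285] → [-0.0260, 0.2250, 0.0401, 0.0944, 0.1853, -0.9781]
V = J·q̇ = [-1.2492, 0.2288, -0.1827, -0.2799, 0.4066, -0.3043]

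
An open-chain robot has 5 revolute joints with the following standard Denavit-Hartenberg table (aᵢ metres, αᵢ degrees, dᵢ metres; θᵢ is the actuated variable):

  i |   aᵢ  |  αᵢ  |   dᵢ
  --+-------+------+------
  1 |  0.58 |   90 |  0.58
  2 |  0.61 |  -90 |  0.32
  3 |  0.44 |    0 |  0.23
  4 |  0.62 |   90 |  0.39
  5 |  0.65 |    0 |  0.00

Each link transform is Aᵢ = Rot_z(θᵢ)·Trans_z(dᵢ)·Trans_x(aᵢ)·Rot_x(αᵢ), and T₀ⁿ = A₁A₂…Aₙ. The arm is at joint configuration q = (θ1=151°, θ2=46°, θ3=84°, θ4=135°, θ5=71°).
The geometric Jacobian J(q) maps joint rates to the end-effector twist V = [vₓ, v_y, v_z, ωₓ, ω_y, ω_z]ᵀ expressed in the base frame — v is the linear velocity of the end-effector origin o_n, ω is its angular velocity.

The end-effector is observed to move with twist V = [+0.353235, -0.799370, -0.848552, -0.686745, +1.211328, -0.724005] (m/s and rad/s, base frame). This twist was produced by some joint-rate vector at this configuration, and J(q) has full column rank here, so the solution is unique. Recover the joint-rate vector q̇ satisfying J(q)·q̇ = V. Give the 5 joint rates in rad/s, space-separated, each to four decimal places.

o_n = [0.4603, 0.2088, 1.4446]
J₁: ẑ×o_n = [-0.2088, 0.4603, 0.0000], ω = ẑ
J2: z=[0.4848, 0.8746, 0.0000] o=[-0.5073, 0.2812, 0.5800] → [0.7562, -0.4192, -0.8813, 0.4848, 0.8746, 0.0000]
J3: z=[0.6291, -0.3487, 0.6947] o=[-0.7228, 0.7665, 1.0188] → [0.2389, 0.5539, 0.0617, 0.6291, -0.3487, 0.6947]
J4: z=[0.6291, -0.3487, 0.6947] o=[-0.8181, 0.3191, 1.2117] → [-0.0046, 0.7415, 0.3765, 0.6291, -0.3487, 0.6947]
J5: z=[0.0056, -0.8916, -0.4527] o=[-0.0909, 0.3620, 1.1360] → [-0.3446, -0.2512, 0.4906, 0.0056, -0.8916, -0.4527]
q̇ = J⁺·V = [-0.2540, 0.1250, -0.2730, -0.9080, -0.7740]

-0.2540 0.1250 -0.2730 -0.9080 -0.7740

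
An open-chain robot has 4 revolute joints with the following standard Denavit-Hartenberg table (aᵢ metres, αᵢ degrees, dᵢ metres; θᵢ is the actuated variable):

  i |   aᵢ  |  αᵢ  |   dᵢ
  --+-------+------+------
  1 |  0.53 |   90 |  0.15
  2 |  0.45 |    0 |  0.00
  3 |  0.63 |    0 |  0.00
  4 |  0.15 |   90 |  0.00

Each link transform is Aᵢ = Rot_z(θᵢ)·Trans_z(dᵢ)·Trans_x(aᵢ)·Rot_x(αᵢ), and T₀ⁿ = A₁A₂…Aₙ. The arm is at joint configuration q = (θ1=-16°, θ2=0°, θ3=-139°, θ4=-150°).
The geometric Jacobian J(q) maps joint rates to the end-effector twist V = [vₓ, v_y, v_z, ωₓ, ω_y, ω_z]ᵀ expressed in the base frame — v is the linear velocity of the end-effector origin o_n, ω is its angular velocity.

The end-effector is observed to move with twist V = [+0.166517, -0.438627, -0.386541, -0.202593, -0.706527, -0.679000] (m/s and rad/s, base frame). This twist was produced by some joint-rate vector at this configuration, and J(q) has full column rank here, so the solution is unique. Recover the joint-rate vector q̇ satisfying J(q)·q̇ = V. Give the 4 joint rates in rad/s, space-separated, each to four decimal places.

o_n = [0.5319, -0.1525, -0.1215]
J₁: ẑ×o_n = [0.1525, 0.5319, -0.0000], ω = ẑ
J2: z=[-0.2756, -0.9613, 0.0000] o=[0.5095, -0.1461, 0.1500] → [0.2610, -0.0748, 0.0234, -0.2756, -0.9613, 0.0000]
J3: z=[-0.2756, -0.9613, 0.0000] o=[0.9420, -0.2701, 0.1500] → [0.2610, -0.0748, -0.4266, -0.2756, -0.9613, 0.0000]
J4: z=[-0.2756, -0.9613, 0.0000] o=[0.4850, -0.1391, -0.2633] → [-0.1363, 0.0391, 0.0488, -0.2756, -0.9613, 0.0000]
q̇ = J⁺·V = [-0.6790, 0.0460, 0.8860, -0.1970]

-0.6790 0.0460 0.8860 -0.1970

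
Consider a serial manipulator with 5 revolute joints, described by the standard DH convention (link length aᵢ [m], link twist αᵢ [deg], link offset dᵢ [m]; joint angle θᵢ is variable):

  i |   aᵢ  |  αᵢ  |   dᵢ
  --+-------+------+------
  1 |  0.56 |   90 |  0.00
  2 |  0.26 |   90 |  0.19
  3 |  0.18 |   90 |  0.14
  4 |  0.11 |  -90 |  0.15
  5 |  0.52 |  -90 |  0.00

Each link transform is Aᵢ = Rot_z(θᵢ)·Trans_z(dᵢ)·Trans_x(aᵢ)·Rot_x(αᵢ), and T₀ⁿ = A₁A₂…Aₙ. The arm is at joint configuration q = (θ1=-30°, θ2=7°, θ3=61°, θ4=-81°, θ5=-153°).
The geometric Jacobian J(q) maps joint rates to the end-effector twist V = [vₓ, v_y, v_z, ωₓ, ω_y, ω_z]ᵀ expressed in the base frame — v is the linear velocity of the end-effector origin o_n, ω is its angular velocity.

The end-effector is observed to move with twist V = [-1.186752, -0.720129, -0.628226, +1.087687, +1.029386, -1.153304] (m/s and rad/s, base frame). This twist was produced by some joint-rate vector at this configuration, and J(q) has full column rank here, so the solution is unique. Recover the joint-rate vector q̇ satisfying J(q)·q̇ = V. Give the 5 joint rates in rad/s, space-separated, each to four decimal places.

-0.9630 -0.7580 0.3040 0.6790 -0.4030

o_n = [1.0463, -0.7333, -0.4051]
J₁: ẑ×o_n = [0.7333, 1.0463, -0.0000], ω = ẑ
J2: z=[-0.5000, -0.8660, 0.0000] o=[0.4850, -0.2800, 0.0000] → [0.3508, -0.2026, 0.7128, -0.5000, -0.8660, 0.0000]
J3: z=[0.1055, -0.0609, -0.9925] o=[0.6135, -0.5736, 0.0317] → [-0.1320, -0.3835, 0.0095, 0.1055, -0.0609, -0.9925]
J4: z=[0.9942, -0.0142, 0.1066] o=[0.6245, -0.7618, -0.0966] → [0.0013, 0.3517, 0.0342, 0.9942, -0.0142, 0.1066]
J5: z=[-0.0038, -0.9953, -0.0969] o=[0.7618, -0.7744, 0.0282] → [0.4353, -0.0292, 0.2830, -0.0038, -0.9953, -0.0969]
q̇ = J⁺·V = [-0.9630, -0.7580, 0.3040, 0.6790, -0.4030]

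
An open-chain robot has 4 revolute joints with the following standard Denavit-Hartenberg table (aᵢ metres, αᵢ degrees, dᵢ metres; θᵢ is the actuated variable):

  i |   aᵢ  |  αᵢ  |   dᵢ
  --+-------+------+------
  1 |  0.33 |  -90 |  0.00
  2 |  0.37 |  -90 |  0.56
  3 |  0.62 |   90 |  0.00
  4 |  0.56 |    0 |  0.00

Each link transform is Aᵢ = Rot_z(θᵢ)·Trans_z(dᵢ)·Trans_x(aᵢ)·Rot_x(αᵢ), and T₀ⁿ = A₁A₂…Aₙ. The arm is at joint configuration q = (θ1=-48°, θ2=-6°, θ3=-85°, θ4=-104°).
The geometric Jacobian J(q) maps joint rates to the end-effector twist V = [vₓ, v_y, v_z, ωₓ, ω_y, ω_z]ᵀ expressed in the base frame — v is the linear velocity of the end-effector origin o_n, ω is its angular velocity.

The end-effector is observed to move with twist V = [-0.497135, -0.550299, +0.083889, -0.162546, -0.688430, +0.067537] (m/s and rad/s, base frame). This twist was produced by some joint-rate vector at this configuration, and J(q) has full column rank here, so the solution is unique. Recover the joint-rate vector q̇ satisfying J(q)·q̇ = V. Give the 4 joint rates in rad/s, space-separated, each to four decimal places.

o_n = [1.2320, 0.1900, 0.5835]
J₁: ẑ×o_n = [-0.1900, 1.2320, 0.0000], ω = ẑ
J2: z=[0.7431, 0.6691, 0.0000] o=[0.2208, -0.2452, 0.0000] → [0.3904, -0.4336, -0.3532, 0.7431, 0.6691, 0.0000]
J3: z=[0.0699, -0.0777, -0.9945] o=[0.8832, -0.1440, 0.0387] → [0.2898, -0.3850, 0.0505, 0.0699, -0.0777, -0.9945]
J4: z=[-0.5982, 0.7946, -0.1041] o=[1.3782, 0.2294, 0.0443] → [0.4243, 0.3377, 0.1397, -0.5982, 0.7946, -0.1041]
q̇ = J⁺·V = [-0.7410, -0.5390, -0.7620, -0.4870]

-0.7410 -0.5390 -0.7620 -0.4870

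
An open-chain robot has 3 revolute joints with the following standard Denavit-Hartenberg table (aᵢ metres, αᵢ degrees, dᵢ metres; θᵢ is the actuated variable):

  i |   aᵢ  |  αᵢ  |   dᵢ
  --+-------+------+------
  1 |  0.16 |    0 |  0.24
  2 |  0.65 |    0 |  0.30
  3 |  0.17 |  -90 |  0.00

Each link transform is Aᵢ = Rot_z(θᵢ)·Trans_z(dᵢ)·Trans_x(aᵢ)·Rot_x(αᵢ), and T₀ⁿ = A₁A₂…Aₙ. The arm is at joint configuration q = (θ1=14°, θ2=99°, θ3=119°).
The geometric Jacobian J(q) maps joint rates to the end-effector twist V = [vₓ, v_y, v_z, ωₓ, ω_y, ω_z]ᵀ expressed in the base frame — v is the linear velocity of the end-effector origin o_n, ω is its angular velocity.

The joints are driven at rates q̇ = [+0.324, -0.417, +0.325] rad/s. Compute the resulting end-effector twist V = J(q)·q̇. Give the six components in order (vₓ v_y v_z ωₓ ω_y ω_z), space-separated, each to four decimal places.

o_n = [-0.2034, 0.5031, 0.5400]
J₁: ẑ×o_n = [-0.5031, -0.2034, 0.0000], ω = ẑ
J2: z=[0.0000, 0.0000, 1.0000] o=[0.1552, 0.0387, 0.2400] → [-0.4644, -0.3586, 0.0000, 0.0000, 0.0000, 1.0000]
J3: z=[0.0000, 0.0000, 1.0000] o=[-0.0987, 0.6370, 0.5400] → [0.1340, -0.1047, 0.0000, 0.0000, 0.0000, 1.0000]
V = J·q̇ = [0.0742, 0.0496, 0.0000, 0.0000, 0.0000, 0.2320]

0.0742 0.0496 0.0000 0.0000 0.0000 0.2320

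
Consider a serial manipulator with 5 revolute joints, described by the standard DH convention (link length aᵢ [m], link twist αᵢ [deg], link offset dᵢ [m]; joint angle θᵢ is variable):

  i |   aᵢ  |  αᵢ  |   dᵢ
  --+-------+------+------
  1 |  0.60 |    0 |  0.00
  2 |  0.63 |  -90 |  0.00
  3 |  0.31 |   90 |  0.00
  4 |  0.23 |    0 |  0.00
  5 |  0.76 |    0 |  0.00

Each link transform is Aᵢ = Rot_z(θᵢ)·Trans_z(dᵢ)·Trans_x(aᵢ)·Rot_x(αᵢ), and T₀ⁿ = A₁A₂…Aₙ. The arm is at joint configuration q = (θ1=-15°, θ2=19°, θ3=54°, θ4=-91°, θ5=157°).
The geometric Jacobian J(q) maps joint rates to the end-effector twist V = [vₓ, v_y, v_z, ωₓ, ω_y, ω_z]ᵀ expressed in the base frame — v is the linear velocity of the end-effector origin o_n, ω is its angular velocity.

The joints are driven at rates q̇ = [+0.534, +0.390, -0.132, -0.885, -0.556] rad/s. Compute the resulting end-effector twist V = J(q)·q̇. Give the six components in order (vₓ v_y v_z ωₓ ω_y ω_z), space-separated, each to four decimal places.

o_n = [1.5363, 0.3771, -0.4976]
J₁: ẑ×o_n = [-0.3771, 1.5363, 0.0000], ω = ẑ
J2: z=[0.0000, 0.0000, 1.0000] o=[0.5796, -0.1553, 0.0000] → [-0.5324, 0.9567, 0.0000, 0.0000, 0.0000, 1.0000]
J3: z=[-0.0698, 0.9976, 0.0000] o=[1.2080, -0.1113, 0.0000] → [-0.4964, -0.0347, -0.3616, -0.0698, 0.9976, 0.0000]
J4: z=[0.8070, 0.0564, 0.5878] o=[1.3898, -0.0986, -0.2508] → [-0.2935, 0.2853, 0.3757, 0.8070, 0.0564, 0.5878]
J5: z=[0.8070, 0.0564, 0.5878] o=[1.4035, -0.3282, -0.2475] → [-0.4287, 0.2799, 0.5617, 0.8070, 0.0564, 0.5878]
V = J·q̇ = [0.1547, 0.7900, -0.5970, -1.1537, -0.2130, 0.0770]

0.1547 0.7900 -0.5970 -1.1537 -0.2130 0.0770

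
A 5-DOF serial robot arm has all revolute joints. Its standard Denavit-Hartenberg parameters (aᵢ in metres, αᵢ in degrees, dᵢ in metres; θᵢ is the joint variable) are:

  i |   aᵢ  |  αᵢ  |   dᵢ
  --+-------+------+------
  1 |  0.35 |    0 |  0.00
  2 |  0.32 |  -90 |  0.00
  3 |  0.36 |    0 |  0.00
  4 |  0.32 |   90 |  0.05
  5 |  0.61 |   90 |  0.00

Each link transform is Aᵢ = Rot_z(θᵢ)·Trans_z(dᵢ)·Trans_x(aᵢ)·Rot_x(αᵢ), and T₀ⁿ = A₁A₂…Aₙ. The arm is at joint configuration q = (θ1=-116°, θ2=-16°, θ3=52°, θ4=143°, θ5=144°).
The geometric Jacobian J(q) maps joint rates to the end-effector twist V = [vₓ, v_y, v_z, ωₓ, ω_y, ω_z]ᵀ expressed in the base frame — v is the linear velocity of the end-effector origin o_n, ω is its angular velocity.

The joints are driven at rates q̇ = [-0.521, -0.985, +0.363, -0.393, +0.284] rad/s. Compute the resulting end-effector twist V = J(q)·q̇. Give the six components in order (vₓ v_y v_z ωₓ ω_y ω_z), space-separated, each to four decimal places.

o_n = [-0.3244, -1.1150, -0.3286]
J₁: ẑ×o_n = [1.1150, -0.3244, 0.0000], ω = ẑ
J2: z=[0.0000, 0.0000, 1.0000] o=[-0.1534, -0.3146, 0.0000] → [0.8004, -0.1710, 0.0000, 0.0000, 0.0000, 1.0000]
J3: z=[0.7431, -0.6691, 0.0000] o=[-0.3676, -0.5524, 0.0000] → [0.2199, 0.2442, -0.3892, 0.7431, -0.6691, 0.0000]
J4: z=[0.7431, -0.6691, 0.0000] o=[-0.5159, -0.7171, -0.2837] → [0.0300, 0.0334, -0.1676, 0.7431, -0.6691, 0.0000]
J5: z=[0.1732, 0.1923, -0.9659] o=[-0.2719, -0.5208, -0.2009] → [-0.5985, 0.0728, -0.0928, 0.1732, 0.1923, -0.9659]
V = J·q̇ = [-1.4713, 0.4336, -0.1018, 0.0269, 0.0747, -1.7803]

-1.4713 0.4336 -0.1018 0.0269 0.0747 -1.7803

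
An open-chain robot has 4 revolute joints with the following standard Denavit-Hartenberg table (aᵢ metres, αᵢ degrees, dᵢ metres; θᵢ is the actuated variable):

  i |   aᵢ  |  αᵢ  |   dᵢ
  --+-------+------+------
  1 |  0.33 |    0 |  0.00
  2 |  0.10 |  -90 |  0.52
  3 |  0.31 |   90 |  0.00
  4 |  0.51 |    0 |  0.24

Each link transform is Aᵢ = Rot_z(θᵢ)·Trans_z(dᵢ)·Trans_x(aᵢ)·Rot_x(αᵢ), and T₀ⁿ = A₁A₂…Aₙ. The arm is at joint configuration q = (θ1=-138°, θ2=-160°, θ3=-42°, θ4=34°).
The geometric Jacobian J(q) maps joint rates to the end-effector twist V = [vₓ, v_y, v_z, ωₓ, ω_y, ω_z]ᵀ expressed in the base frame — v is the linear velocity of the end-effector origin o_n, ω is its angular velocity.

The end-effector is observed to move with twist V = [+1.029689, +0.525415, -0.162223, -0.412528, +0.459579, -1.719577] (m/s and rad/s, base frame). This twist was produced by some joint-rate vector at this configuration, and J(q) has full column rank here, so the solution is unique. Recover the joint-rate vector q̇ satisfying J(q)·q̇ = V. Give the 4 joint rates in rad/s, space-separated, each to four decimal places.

-0.6120 -0.8720 0.5800 -0.3170

o_n = [-0.2698, 0.3404, 1.1887]
J₁: ẑ×o_n = [-0.3404, -0.2698, 0.0000], ω = ẑ
J2: z=[0.0000, 0.0000, 1.0000] o=[-0.2452, -0.2208, 0.0000] → [-0.5612, -0.0246, 0.0000, 0.0000, 0.0000, 1.0000]
J3: z=[-0.8829, 0.4695, 0.0000] o=[-0.1983, -0.1325, 0.5200] → [0.3139, 0.5904, -0.3840, -0.8829, 0.4695, 0.0000]
J4: z=[-0.3141, -0.5908, 0.7431] o=[-0.0901, 0.0709, 0.7274] → [-0.4728, 0.0114, -0.1908, -0.3141, -0.5908, 0.7431]
q̇ = J⁺·V = [-0.6120, -0.8720, 0.5800, -0.3170]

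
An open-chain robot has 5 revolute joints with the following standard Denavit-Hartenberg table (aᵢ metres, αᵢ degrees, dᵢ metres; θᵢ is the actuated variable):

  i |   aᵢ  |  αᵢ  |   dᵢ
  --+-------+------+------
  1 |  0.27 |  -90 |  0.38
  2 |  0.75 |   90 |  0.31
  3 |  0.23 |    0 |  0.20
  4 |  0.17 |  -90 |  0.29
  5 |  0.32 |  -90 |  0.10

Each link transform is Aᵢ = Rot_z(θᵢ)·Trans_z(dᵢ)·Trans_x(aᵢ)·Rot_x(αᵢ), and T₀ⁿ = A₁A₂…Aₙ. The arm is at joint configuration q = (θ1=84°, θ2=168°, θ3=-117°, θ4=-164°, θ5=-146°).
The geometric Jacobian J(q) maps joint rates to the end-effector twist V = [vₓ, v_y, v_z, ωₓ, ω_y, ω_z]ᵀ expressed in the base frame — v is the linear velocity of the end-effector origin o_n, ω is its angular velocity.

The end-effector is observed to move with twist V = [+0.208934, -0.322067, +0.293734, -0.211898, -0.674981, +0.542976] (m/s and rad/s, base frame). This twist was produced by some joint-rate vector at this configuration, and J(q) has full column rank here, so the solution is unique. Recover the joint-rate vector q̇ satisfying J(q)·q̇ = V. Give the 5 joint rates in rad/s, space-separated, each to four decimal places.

0.7650 0.2810 0.1940 -0.1210 -0.7380

o_n = [-0.0418, -0.1048, -0.3844]
J₁: ẑ×o_n = [0.1048, -0.0418, 0.0000], ω = ẑ
J2: z=[-0.9945, 0.1045, 0.0000] o=[0.0282, 0.2685, 0.3800] → [-0.0799, -0.7602, 0.3786, -0.9945, 0.1045, 0.0000]
J3: z=[0.0217, 0.2068, -0.9781] o=[-0.3568, -0.4287, 0.2241] → [0.1910, -0.2949, -0.0581, 0.0217, 0.2068, -0.9781]
J4: z=[0.0217, 0.2068, -0.9781] o=[-0.1379, -0.3072, 0.0501] → [0.1081, -0.0846, -0.0155, 0.0217, 0.2068, -0.9781]
J5: z=[-0.0894, 0.9749, 0.2041] o=[-0.3009, -0.2613, -0.2403] → [-0.1724, 0.0400, -0.2666, -0.0894, 0.9749, 0.2041]
q̇ = J⁺·V = [0.7650, 0.2810, 0.1940, -0.1210, -0.7380]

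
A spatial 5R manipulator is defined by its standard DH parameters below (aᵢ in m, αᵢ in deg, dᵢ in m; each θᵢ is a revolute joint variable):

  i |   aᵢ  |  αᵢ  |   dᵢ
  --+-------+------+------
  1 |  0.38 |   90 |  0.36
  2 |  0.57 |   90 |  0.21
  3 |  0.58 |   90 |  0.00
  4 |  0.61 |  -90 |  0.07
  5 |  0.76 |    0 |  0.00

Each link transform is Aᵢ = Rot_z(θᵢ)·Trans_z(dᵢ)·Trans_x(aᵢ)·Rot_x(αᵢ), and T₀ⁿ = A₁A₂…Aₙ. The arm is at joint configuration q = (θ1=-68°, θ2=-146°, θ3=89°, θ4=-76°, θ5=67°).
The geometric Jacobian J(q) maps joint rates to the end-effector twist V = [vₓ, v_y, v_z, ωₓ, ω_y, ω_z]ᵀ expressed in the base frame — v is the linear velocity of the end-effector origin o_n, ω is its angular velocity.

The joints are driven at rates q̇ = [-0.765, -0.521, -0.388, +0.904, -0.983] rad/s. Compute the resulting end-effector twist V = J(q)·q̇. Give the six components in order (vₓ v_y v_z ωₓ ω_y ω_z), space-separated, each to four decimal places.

o_n = [-0.6052, -1.2258, -0.3441]
J₁: ẑ×o_n = [1.2258, -0.6052, 0.0000], ω = ẑ
J2: z=[-0.9272, -0.3746, 0.0000] o=[0.1424, -0.3523, 0.3600] → [0.2638, -0.6528, 0.5298, -0.9272, -0.3746, 0.0000]
J3: z=[-0.2095, 0.5185, 0.8290] o=[-0.2294, 0.0071, 0.0413] → [0.8224, -0.3923, 0.4531, -0.2095, 0.5185, 0.8290]
J4: z=[-0.2943, 0.7751, -0.5591] o=[-0.7702, -0.2023, 0.0356] → [-0.8665, -0.2040, 0.1733, -0.2943, 0.7751, -0.5591]
J5: z=[-0.9554, -0.2250, 0.1911] o=[-0.8044, -0.5082, -0.4957] → [0.1030, 0.1829, 0.7304, -0.9554, -0.2250, 0.1911]
V = J·q̇ = [-2.2789, 0.5910, -1.0132, 1.2375, 0.9158, -1.7799]

-2.2789 0.5910 -1.0132 1.2375 0.9158 -1.7799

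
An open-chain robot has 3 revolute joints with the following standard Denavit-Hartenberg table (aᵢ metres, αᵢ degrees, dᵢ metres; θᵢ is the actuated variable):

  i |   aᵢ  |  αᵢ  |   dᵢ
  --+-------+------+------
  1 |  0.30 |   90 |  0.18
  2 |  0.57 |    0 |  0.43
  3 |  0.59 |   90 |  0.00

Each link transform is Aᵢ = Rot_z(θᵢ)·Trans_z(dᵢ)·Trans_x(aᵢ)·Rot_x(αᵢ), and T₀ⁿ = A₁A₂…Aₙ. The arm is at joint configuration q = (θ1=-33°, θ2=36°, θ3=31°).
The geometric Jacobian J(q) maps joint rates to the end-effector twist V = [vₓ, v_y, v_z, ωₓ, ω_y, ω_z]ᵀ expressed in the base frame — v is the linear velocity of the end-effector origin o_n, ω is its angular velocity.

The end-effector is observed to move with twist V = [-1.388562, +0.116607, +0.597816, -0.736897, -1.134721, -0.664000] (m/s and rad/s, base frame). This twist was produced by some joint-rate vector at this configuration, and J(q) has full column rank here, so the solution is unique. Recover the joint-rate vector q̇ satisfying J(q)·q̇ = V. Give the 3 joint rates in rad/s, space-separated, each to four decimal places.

o_n = [0.5975, -0.9007, 1.0581]
J₁: ẑ×o_n = [0.9007, 0.5975, -0.0000], ω = ẑ
J2: z=[-0.5446, -0.8387, 0.0000] o=[0.2516, -0.1634, 0.1800] → [-0.7365, 0.4783, 0.6917, -0.5446, -0.8387, 0.0000]
J3: z=[-0.5446, -0.8387, 0.0000] o=[0.4042, -0.7752, 0.5150] → [-0.4555, 0.2958, 0.2305, -0.5446, -0.8387, 0.0000]
q̇ = J⁺·V = [-0.6640, 0.6200, 0.7330]

-0.6640 0.6200 0.7330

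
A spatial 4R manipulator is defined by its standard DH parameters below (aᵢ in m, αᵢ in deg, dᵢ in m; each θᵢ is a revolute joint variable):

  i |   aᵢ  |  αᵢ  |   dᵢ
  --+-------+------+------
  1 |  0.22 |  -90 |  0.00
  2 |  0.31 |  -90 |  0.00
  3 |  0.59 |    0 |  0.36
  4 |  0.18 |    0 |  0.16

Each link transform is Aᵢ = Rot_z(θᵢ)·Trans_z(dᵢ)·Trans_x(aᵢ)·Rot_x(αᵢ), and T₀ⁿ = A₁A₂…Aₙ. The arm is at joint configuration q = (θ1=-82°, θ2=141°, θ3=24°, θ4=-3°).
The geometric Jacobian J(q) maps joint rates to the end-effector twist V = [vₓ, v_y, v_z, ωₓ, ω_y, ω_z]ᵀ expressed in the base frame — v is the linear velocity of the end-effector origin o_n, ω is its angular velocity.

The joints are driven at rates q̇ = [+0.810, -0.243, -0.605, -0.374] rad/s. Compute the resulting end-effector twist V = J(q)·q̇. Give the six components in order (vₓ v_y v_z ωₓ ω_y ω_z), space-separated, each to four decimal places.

-0.2144 -0.1736 -0.4027 -0.1549 -0.6439 0.0492

o_n = [-0.4264, 0.8465, -0.2359]
J₁: ẑ×o_n = [-0.8465, -0.4264, 0.0000], ω = ẑ
J2: z=[0.9903, 0.1392, 0.0000] o=[0.0306, -0.2179, 0.0000] → [-0.0328, 0.2336, 1.1176, 0.9903, 0.1392, 0.0000]
J3: z=[-0.0876, 0.6232, 0.7771] o=[-0.0029, 0.0207, -0.1951] → [-0.6672, -0.3327, 0.1916, -0.0876, 0.6232, 0.7771]
J4: z=[-0.0876, 0.6232, 0.7771] o=[-0.3304, 0.6265, -0.2545] → [-0.1594, -0.0730, 0.0406, -0.0876, 0.6232, 0.7771]
V = J·q̇ = [-0.2144, -0.1736, -0.4027, -0.1549, -0.6439, 0.0492]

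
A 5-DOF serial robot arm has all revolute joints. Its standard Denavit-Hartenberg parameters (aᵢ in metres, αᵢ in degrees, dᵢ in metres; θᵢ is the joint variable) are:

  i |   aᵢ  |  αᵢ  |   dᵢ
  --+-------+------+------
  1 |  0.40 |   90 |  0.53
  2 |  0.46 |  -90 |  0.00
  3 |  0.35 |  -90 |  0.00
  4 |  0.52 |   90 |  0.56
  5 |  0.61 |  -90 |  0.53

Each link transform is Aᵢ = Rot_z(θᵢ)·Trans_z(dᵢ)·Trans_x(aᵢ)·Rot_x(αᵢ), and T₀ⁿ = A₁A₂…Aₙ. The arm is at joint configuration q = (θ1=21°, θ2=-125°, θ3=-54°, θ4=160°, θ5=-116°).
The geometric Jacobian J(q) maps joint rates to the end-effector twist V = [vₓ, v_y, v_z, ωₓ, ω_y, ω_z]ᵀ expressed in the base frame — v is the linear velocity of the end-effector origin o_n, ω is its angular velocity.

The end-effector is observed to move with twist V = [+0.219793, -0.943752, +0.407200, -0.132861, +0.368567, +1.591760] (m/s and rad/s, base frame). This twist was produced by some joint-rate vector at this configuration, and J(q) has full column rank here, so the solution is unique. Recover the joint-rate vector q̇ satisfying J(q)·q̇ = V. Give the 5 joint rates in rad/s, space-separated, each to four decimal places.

o_n = [-0.3347, -0.3758, 0.3391]
J₁: ẑ×o_n = [0.3758, -0.3347, 0.0000], ω = ẑ
J2: z=[0.3584, -0.9336, 0.0000] o=[0.3734, 0.1433, 0.5300] → [0.1782, 0.0684, -0.8471, 0.3584, -0.9336, 0.0000]
J3: z=[0.7647, 0.2936, -0.5736] o=[0.1271, 0.0488, 0.1532] → [-0.1889, 0.1227, -0.1891, 0.7647, 0.2936, -0.5736]
J4: z=[-0.6439, 0.3825, -0.6627] o=[0.1184, -0.2578, -0.0153] → [0.0574, 0.5285, 0.2492, -0.6439, 0.3825, -0.6627]
J5: z=[-0.7271, -0.5755, 0.3743] o=[-0.3660, 0.3322, -0.0492] → [0.0416, 0.2941, 0.5328, -0.7271, -0.5755, 0.3743]
q̇ = J⁺·V = [0.6780, -0.7740, -0.8840, -0.8340, -0.3900]

0.6780 -0.7740 -0.8840 -0.8340 -0.3900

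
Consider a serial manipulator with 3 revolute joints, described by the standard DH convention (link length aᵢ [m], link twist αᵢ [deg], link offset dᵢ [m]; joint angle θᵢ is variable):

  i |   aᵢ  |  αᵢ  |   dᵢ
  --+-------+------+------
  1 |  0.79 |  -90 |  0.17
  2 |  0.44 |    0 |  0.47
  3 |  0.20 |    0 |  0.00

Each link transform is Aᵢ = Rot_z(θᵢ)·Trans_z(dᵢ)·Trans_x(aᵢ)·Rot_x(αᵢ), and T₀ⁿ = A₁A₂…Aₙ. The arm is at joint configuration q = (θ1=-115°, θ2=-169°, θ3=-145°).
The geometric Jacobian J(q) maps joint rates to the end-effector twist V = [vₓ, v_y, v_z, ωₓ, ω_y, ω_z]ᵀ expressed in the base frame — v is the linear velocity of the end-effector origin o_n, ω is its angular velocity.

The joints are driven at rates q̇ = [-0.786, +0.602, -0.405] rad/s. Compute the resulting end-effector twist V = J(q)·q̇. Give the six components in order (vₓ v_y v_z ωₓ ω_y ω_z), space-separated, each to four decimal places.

-0.5196 -0.1898 0.2326 0.1785 -0.0833 -0.7860

o_n = [0.2159, -0.6491, 0.1101]
J₁: ẑ×o_n = [0.6491, 0.2159, -0.0000], ω = ẑ
J2: z=[0.9063, -0.4226, 0.0000] o=[-0.3339, -0.7160, 0.1700] → [0.0253, 0.0543, 0.2930, 0.9063, -0.4226, 0.0000]
J3: z=[0.9063, -0.4226, 0.0000] o=[0.2746, -0.5232, 0.2540] → [0.0608, 0.1304, -0.1389, 0.9063, -0.4226, 0.0000]
V = J·q̇ = [-0.5196, -0.1898, 0.2326, 0.1785, -0.0833, -0.7860]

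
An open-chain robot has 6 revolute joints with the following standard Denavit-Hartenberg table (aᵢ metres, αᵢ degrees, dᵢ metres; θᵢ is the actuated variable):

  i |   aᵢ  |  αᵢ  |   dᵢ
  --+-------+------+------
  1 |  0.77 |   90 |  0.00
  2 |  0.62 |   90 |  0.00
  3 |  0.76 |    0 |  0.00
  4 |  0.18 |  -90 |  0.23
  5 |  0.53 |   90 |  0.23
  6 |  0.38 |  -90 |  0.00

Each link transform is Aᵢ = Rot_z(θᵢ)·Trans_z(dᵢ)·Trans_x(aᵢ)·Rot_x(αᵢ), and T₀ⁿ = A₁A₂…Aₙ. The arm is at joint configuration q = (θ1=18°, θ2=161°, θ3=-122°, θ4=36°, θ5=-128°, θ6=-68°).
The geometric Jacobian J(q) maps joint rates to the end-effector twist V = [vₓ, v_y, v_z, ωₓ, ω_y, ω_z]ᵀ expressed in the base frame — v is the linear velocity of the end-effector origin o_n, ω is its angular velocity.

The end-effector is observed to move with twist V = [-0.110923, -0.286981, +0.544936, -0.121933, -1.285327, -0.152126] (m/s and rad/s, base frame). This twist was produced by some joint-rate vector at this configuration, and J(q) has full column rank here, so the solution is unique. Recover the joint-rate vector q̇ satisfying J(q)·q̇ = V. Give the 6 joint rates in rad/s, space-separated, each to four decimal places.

o_n = [0.7669, 0.6905, 0.7441]
J₁: ẑ×o_n = [-0.6905, 0.7669, 0.0000], ω = ẑ
J2: z=[0.3090, -0.9511, 0.0000] o=[0.7323, 0.2379, 0.0000] → [-0.7077, -0.2299, 0.1728, 0.3090, -0.9511, 0.0000]
J3: z=[0.3096, 0.1006, 0.9455] o=[0.1748, 0.0568, 0.2019] → [-0.5446, 0.3920, 0.1366, 0.3096, 0.1006, 0.9455]
J4: z=[0.3096, 0.1006, 0.9455] o=[0.3378, 0.7874, 0.0707] → [0.1594, 0.1973, -0.0732, 0.3096, 0.1006, 0.9455]
J5: z=[-0.8755, -0.3578, 0.3248] o=[0.3422, 0.9777, 0.2923] → [-0.0684, 0.5335, 0.4034, -0.8755, -0.3578, 0.3248]
J6: z=[0.1017, -0.7935, -0.6000] o=[0.3912, 0.6345, 0.7545] → [0.0418, -0.2244, 0.3038, 0.1017, -0.7935, -0.6000]
q̇ = J⁺·V = [-0.6960, 0.7640, 0.1780, 0.4610, 0.6900, 0.4740]

-0.6960 0.7640 0.1780 0.4610 0.6900 0.4740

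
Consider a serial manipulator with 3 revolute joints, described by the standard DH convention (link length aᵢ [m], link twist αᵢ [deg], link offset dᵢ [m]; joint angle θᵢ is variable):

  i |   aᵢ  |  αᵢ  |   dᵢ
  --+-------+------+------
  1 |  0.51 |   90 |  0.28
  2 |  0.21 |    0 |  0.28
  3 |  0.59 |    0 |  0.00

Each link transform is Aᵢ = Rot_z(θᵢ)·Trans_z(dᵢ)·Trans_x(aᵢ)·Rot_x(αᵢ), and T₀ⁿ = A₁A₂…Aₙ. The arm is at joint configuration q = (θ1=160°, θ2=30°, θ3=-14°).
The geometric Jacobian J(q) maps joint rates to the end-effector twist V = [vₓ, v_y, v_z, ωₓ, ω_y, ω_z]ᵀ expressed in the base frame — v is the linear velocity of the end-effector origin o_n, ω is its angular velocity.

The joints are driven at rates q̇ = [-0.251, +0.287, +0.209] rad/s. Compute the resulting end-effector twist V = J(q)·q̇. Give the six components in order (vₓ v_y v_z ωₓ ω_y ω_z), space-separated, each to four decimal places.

0.2782 0.2350 0.3335 0.1696 0.4661 -0.2510

o_n = [-1.0873, 0.6937, 0.5476]
J₁: ẑ×o_n = [-0.6937, -1.0873, 0.0000], ω = ẑ
J2: z=[0.3420, 0.9397, 0.0000] o=[-0.4792, 0.1744, 0.2800] → [0.2515, -0.0915, 0.7490, 0.3420, 0.9397, 0.0000]
J3: z=[0.3420, 0.9397, 0.0000] o=[-0.5544, 0.4997, 0.3850] → [0.1528, -0.0556, 0.5671, 0.3420, 0.9397, 0.0000]
V = J·q̇ = [0.2782, 0.2350, 0.3335, 0.1696, 0.4661, -0.2510]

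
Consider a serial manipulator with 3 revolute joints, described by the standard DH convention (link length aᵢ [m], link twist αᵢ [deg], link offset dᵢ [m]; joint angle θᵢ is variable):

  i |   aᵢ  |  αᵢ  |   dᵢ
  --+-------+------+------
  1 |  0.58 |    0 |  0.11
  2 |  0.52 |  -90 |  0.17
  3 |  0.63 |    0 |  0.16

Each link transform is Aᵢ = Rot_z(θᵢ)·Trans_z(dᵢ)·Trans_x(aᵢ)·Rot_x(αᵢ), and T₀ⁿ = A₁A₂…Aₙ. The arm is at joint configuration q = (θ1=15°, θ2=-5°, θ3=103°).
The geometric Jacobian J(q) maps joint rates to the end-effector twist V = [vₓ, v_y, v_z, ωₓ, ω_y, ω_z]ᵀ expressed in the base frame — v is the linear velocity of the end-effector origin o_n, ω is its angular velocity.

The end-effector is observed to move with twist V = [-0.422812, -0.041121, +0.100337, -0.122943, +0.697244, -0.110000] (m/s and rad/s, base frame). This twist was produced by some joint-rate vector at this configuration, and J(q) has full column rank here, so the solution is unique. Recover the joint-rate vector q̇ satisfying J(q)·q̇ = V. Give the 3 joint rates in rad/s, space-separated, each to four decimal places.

0.1290 -0.2390 0.7080

o_n = [0.9050, 0.3734, -0.3339]
J₁: ẑ×o_n = [-0.3734, 0.9050, 0.0000], ω = ẑ
J2: z=[0.0000, 0.0000, 1.0000] o=[0.5602, 0.1501, 0.1100] → [-0.2233, 0.3448, 0.0000, 0.0000, 0.0000, 1.0000]
J3: z=[-0.1736, 0.9848, 0.0000] o=[1.0723, 0.2404, 0.2800] → [-0.6045, -0.1066, 0.1417, -0.1736, 0.9848, 0.0000]
q̇ = J⁺·V = [0.1290, -0.2390, 0.7080]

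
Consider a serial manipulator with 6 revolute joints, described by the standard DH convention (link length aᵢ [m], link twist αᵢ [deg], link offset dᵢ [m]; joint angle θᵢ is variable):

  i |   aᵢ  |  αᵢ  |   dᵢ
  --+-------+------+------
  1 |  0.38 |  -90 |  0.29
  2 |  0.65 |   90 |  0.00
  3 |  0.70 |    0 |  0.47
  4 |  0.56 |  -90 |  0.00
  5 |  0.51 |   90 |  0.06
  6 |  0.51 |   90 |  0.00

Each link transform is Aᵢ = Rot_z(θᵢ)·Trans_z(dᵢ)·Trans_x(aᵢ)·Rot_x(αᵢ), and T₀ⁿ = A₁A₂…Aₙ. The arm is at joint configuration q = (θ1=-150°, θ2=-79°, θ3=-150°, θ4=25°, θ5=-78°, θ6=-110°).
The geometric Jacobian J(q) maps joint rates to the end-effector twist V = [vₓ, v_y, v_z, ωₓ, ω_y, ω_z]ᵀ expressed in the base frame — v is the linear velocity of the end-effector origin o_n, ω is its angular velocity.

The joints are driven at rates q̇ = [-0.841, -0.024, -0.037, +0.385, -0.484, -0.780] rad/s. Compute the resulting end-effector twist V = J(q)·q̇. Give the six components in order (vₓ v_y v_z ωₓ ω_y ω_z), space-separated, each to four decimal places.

o_n = [0.1460, 0.8065, -0.2064]
J₁: ẑ×o_n = [-0.8065, 0.1460, 0.0000], ω = ẑ
J2: z=[0.5000, -0.8660, 0.0000] o=[-0.3291, -0.1900, 0.2900] → [0.4299, 0.2482, 0.9097, 0.5000, -0.8660, 0.0000]
J3: z=[0.8501, 0.4908, 0.1908] o=[-0.4365, -0.2520, 0.9281] → [-0.7588, 1.0756, 0.6139, 0.8501, 0.4908, 0.1908]
J4: z=[0.8501, 0.4908, 0.1908] o=[-0.1118, 0.3396, 0.4227] → [-0.3978, 0.5840, 0.2703, 0.8501, 0.4908, 0.1908]
J5: z=[-0.4221, 0.4186, 0.8041] o=[-0.2881, 0.7675, 0.1074] → [-0.1626, 0.2166, -0.1981, -0.4221, 0.4186, 0.8041]
J6: z=[0.4847, -0.6454, 0.5904] o=[0.0773, 1.1185, 0.1911] → [0.4408, 0.2332, -0.1069, 0.4847, -0.6454, 0.5904]
V = J·q̇ = [0.2777, -0.2304, 0.2388, 0.1101, 0.4924, -1.6243]

0.2777 -0.2304 0.2388 0.1101 0.4924 -1.6243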